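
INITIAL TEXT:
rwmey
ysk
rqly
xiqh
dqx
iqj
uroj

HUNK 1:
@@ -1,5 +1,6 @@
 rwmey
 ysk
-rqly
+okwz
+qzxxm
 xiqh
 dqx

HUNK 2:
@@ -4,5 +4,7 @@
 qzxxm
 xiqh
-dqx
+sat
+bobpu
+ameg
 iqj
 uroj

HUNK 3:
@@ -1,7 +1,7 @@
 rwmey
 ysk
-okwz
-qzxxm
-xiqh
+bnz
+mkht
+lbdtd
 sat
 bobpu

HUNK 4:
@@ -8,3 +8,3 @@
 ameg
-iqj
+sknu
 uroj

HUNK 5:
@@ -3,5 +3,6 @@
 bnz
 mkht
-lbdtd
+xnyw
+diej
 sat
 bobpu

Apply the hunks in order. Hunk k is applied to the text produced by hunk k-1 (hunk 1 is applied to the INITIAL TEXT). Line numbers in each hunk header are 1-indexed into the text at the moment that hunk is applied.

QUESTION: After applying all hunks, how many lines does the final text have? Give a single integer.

Answer: 11

Derivation:
Hunk 1: at line 1 remove [rqly] add [okwz,qzxxm] -> 8 lines: rwmey ysk okwz qzxxm xiqh dqx iqj uroj
Hunk 2: at line 4 remove [dqx] add [sat,bobpu,ameg] -> 10 lines: rwmey ysk okwz qzxxm xiqh sat bobpu ameg iqj uroj
Hunk 3: at line 1 remove [okwz,qzxxm,xiqh] add [bnz,mkht,lbdtd] -> 10 lines: rwmey ysk bnz mkht lbdtd sat bobpu ameg iqj uroj
Hunk 4: at line 8 remove [iqj] add [sknu] -> 10 lines: rwmey ysk bnz mkht lbdtd sat bobpu ameg sknu uroj
Hunk 5: at line 3 remove [lbdtd] add [xnyw,diej] -> 11 lines: rwmey ysk bnz mkht xnyw diej sat bobpu ameg sknu uroj
Final line count: 11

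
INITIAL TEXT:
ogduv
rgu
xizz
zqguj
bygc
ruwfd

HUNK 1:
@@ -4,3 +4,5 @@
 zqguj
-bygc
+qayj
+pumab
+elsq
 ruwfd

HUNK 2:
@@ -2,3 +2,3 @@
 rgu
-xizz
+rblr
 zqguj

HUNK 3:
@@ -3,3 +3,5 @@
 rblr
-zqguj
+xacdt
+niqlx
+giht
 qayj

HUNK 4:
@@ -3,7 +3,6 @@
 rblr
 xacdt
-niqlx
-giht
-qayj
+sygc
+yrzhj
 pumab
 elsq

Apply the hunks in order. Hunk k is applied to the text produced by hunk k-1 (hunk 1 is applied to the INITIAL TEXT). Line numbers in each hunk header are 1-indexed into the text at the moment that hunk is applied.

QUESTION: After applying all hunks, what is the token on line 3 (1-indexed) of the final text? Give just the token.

Hunk 1: at line 4 remove [bygc] add [qayj,pumab,elsq] -> 8 lines: ogduv rgu xizz zqguj qayj pumab elsq ruwfd
Hunk 2: at line 2 remove [xizz] add [rblr] -> 8 lines: ogduv rgu rblr zqguj qayj pumab elsq ruwfd
Hunk 3: at line 3 remove [zqguj] add [xacdt,niqlx,giht] -> 10 lines: ogduv rgu rblr xacdt niqlx giht qayj pumab elsq ruwfd
Hunk 4: at line 3 remove [niqlx,giht,qayj] add [sygc,yrzhj] -> 9 lines: ogduv rgu rblr xacdt sygc yrzhj pumab elsq ruwfd
Final line 3: rblr

Answer: rblr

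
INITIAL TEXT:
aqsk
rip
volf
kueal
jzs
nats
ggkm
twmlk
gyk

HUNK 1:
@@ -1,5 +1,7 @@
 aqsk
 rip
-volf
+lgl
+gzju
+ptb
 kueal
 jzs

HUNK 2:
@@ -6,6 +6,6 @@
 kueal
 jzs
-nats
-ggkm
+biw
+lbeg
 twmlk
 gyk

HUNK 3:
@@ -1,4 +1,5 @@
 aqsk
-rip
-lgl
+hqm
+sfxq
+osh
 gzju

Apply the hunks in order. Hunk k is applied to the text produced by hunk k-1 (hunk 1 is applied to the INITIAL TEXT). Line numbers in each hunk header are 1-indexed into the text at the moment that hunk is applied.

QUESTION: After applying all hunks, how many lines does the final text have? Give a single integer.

Hunk 1: at line 1 remove [volf] add [lgl,gzju,ptb] -> 11 lines: aqsk rip lgl gzju ptb kueal jzs nats ggkm twmlk gyk
Hunk 2: at line 6 remove [nats,ggkm] add [biw,lbeg] -> 11 lines: aqsk rip lgl gzju ptb kueal jzs biw lbeg twmlk gyk
Hunk 3: at line 1 remove [rip,lgl] add [hqm,sfxq,osh] -> 12 lines: aqsk hqm sfxq osh gzju ptb kueal jzs biw lbeg twmlk gyk
Final line count: 12

Answer: 12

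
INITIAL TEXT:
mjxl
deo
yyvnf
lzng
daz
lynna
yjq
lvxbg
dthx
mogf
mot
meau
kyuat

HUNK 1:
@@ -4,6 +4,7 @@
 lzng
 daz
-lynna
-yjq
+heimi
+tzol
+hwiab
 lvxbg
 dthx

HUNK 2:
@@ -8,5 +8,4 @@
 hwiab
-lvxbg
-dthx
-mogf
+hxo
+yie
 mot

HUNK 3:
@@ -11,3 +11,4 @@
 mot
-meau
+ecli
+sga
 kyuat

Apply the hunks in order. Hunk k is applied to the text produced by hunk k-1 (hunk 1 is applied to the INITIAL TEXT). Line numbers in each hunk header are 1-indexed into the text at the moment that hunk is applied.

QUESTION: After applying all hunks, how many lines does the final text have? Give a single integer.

Hunk 1: at line 4 remove [lynna,yjq] add [heimi,tzol,hwiab] -> 14 lines: mjxl deo yyvnf lzng daz heimi tzol hwiab lvxbg dthx mogf mot meau kyuat
Hunk 2: at line 8 remove [lvxbg,dthx,mogf] add [hxo,yie] -> 13 lines: mjxl deo yyvnf lzng daz heimi tzol hwiab hxo yie mot meau kyuat
Hunk 3: at line 11 remove [meau] add [ecli,sga] -> 14 lines: mjxl deo yyvnf lzng daz heimi tzol hwiab hxo yie mot ecli sga kyuat
Final line count: 14

Answer: 14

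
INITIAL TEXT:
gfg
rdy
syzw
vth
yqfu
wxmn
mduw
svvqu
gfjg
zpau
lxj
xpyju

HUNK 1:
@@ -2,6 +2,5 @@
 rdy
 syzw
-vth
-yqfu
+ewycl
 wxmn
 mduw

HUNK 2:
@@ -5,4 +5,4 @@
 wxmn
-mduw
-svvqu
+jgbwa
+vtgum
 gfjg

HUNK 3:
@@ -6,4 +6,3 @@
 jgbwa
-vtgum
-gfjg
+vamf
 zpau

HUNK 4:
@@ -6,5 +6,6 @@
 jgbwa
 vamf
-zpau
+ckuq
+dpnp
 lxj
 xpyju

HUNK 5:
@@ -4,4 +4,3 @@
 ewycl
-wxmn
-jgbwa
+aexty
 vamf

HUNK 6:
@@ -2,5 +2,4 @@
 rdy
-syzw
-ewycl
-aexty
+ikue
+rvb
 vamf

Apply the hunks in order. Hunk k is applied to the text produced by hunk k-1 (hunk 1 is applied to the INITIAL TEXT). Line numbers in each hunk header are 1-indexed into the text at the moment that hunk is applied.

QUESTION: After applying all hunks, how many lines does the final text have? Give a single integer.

Hunk 1: at line 2 remove [vth,yqfu] add [ewycl] -> 11 lines: gfg rdy syzw ewycl wxmn mduw svvqu gfjg zpau lxj xpyju
Hunk 2: at line 5 remove [mduw,svvqu] add [jgbwa,vtgum] -> 11 lines: gfg rdy syzw ewycl wxmn jgbwa vtgum gfjg zpau lxj xpyju
Hunk 3: at line 6 remove [vtgum,gfjg] add [vamf] -> 10 lines: gfg rdy syzw ewycl wxmn jgbwa vamf zpau lxj xpyju
Hunk 4: at line 6 remove [zpau] add [ckuq,dpnp] -> 11 lines: gfg rdy syzw ewycl wxmn jgbwa vamf ckuq dpnp lxj xpyju
Hunk 5: at line 4 remove [wxmn,jgbwa] add [aexty] -> 10 lines: gfg rdy syzw ewycl aexty vamf ckuq dpnp lxj xpyju
Hunk 6: at line 2 remove [syzw,ewycl,aexty] add [ikue,rvb] -> 9 lines: gfg rdy ikue rvb vamf ckuq dpnp lxj xpyju
Final line count: 9

Answer: 9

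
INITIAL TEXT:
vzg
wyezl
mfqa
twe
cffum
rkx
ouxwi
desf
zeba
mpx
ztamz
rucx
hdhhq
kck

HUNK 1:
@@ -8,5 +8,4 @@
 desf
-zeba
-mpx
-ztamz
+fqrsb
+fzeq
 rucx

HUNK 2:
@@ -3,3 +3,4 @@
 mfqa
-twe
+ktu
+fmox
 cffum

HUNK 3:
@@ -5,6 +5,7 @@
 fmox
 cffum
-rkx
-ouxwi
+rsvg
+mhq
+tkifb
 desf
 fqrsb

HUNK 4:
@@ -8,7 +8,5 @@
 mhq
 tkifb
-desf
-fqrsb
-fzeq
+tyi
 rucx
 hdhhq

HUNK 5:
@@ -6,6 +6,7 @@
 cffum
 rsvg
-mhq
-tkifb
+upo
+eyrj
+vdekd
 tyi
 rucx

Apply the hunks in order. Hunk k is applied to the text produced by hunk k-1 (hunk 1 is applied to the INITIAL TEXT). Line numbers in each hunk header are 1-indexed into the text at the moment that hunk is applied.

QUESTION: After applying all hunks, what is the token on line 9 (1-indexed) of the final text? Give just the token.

Hunk 1: at line 8 remove [zeba,mpx,ztamz] add [fqrsb,fzeq] -> 13 lines: vzg wyezl mfqa twe cffum rkx ouxwi desf fqrsb fzeq rucx hdhhq kck
Hunk 2: at line 3 remove [twe] add [ktu,fmox] -> 14 lines: vzg wyezl mfqa ktu fmox cffum rkx ouxwi desf fqrsb fzeq rucx hdhhq kck
Hunk 3: at line 5 remove [rkx,ouxwi] add [rsvg,mhq,tkifb] -> 15 lines: vzg wyezl mfqa ktu fmox cffum rsvg mhq tkifb desf fqrsb fzeq rucx hdhhq kck
Hunk 4: at line 8 remove [desf,fqrsb,fzeq] add [tyi] -> 13 lines: vzg wyezl mfqa ktu fmox cffum rsvg mhq tkifb tyi rucx hdhhq kck
Hunk 5: at line 6 remove [mhq,tkifb] add [upo,eyrj,vdekd] -> 14 lines: vzg wyezl mfqa ktu fmox cffum rsvg upo eyrj vdekd tyi rucx hdhhq kck
Final line 9: eyrj

Answer: eyrj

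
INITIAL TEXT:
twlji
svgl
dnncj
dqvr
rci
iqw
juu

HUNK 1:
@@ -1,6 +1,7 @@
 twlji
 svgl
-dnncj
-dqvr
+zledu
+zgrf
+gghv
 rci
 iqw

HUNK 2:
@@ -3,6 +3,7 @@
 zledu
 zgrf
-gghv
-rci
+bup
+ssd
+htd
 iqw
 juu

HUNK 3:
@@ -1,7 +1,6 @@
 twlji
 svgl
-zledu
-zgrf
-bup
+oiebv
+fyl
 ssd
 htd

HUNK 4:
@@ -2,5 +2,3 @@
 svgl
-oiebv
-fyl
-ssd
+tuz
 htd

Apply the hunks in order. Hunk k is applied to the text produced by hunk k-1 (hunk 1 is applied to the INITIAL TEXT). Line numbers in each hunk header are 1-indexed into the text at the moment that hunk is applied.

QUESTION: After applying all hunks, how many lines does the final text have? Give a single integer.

Hunk 1: at line 1 remove [dnncj,dqvr] add [zledu,zgrf,gghv] -> 8 lines: twlji svgl zledu zgrf gghv rci iqw juu
Hunk 2: at line 3 remove [gghv,rci] add [bup,ssd,htd] -> 9 lines: twlji svgl zledu zgrf bup ssd htd iqw juu
Hunk 3: at line 1 remove [zledu,zgrf,bup] add [oiebv,fyl] -> 8 lines: twlji svgl oiebv fyl ssd htd iqw juu
Hunk 4: at line 2 remove [oiebv,fyl,ssd] add [tuz] -> 6 lines: twlji svgl tuz htd iqw juu
Final line count: 6

Answer: 6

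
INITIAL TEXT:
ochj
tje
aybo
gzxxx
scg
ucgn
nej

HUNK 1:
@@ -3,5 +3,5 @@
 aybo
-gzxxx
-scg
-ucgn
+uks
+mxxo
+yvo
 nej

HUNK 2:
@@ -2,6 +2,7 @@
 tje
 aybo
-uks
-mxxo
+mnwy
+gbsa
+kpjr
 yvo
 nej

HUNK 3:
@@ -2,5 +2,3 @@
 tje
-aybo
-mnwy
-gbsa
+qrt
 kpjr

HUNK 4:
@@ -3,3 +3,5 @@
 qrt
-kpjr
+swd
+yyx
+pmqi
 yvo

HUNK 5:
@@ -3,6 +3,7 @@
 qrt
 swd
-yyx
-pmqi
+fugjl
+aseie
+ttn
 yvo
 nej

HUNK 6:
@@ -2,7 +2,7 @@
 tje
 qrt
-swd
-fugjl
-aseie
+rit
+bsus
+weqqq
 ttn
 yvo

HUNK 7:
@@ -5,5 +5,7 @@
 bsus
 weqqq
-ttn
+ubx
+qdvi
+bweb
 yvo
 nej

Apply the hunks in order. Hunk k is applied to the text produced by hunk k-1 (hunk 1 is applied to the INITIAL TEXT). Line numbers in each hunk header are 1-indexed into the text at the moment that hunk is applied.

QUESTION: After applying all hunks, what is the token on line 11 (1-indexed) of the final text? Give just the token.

Answer: nej

Derivation:
Hunk 1: at line 3 remove [gzxxx,scg,ucgn] add [uks,mxxo,yvo] -> 7 lines: ochj tje aybo uks mxxo yvo nej
Hunk 2: at line 2 remove [uks,mxxo] add [mnwy,gbsa,kpjr] -> 8 lines: ochj tje aybo mnwy gbsa kpjr yvo nej
Hunk 3: at line 2 remove [aybo,mnwy,gbsa] add [qrt] -> 6 lines: ochj tje qrt kpjr yvo nej
Hunk 4: at line 3 remove [kpjr] add [swd,yyx,pmqi] -> 8 lines: ochj tje qrt swd yyx pmqi yvo nej
Hunk 5: at line 3 remove [yyx,pmqi] add [fugjl,aseie,ttn] -> 9 lines: ochj tje qrt swd fugjl aseie ttn yvo nej
Hunk 6: at line 2 remove [swd,fugjl,aseie] add [rit,bsus,weqqq] -> 9 lines: ochj tje qrt rit bsus weqqq ttn yvo nej
Hunk 7: at line 5 remove [ttn] add [ubx,qdvi,bweb] -> 11 lines: ochj tje qrt rit bsus weqqq ubx qdvi bweb yvo nej
Final line 11: nej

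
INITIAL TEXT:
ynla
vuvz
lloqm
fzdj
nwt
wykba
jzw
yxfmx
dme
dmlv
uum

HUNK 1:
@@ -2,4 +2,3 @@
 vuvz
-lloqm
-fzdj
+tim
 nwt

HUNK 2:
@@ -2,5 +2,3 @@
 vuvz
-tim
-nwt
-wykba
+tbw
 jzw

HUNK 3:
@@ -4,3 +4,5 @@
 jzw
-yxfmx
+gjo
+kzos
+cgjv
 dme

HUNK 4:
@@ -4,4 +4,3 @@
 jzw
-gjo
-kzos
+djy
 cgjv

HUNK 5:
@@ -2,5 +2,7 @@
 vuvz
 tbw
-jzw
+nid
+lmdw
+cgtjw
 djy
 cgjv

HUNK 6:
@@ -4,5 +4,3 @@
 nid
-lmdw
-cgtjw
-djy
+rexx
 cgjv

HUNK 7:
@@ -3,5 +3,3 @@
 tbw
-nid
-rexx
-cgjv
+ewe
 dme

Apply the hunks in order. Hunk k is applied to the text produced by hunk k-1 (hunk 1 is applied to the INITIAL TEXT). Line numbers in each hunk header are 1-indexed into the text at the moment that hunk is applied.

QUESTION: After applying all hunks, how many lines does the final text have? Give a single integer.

Answer: 7

Derivation:
Hunk 1: at line 2 remove [lloqm,fzdj] add [tim] -> 10 lines: ynla vuvz tim nwt wykba jzw yxfmx dme dmlv uum
Hunk 2: at line 2 remove [tim,nwt,wykba] add [tbw] -> 8 lines: ynla vuvz tbw jzw yxfmx dme dmlv uum
Hunk 3: at line 4 remove [yxfmx] add [gjo,kzos,cgjv] -> 10 lines: ynla vuvz tbw jzw gjo kzos cgjv dme dmlv uum
Hunk 4: at line 4 remove [gjo,kzos] add [djy] -> 9 lines: ynla vuvz tbw jzw djy cgjv dme dmlv uum
Hunk 5: at line 2 remove [jzw] add [nid,lmdw,cgtjw] -> 11 lines: ynla vuvz tbw nid lmdw cgtjw djy cgjv dme dmlv uum
Hunk 6: at line 4 remove [lmdw,cgtjw,djy] add [rexx] -> 9 lines: ynla vuvz tbw nid rexx cgjv dme dmlv uum
Hunk 7: at line 3 remove [nid,rexx,cgjv] add [ewe] -> 7 lines: ynla vuvz tbw ewe dme dmlv uum
Final line count: 7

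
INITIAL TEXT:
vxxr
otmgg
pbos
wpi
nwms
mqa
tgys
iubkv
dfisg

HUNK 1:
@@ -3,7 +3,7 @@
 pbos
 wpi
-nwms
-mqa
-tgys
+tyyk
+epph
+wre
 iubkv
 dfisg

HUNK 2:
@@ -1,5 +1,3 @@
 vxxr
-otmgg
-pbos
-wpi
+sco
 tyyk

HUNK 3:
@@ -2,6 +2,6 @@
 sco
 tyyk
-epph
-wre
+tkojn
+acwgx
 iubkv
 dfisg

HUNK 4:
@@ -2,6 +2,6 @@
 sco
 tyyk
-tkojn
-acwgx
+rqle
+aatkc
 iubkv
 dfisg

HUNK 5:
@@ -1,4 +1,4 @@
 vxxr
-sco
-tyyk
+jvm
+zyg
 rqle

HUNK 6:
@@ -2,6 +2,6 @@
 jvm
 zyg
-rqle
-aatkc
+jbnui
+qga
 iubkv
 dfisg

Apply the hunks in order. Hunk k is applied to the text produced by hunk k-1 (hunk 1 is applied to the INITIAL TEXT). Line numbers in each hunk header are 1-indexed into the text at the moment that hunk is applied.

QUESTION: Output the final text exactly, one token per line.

Hunk 1: at line 3 remove [nwms,mqa,tgys] add [tyyk,epph,wre] -> 9 lines: vxxr otmgg pbos wpi tyyk epph wre iubkv dfisg
Hunk 2: at line 1 remove [otmgg,pbos,wpi] add [sco] -> 7 lines: vxxr sco tyyk epph wre iubkv dfisg
Hunk 3: at line 2 remove [epph,wre] add [tkojn,acwgx] -> 7 lines: vxxr sco tyyk tkojn acwgx iubkv dfisg
Hunk 4: at line 2 remove [tkojn,acwgx] add [rqle,aatkc] -> 7 lines: vxxr sco tyyk rqle aatkc iubkv dfisg
Hunk 5: at line 1 remove [sco,tyyk] add [jvm,zyg] -> 7 lines: vxxr jvm zyg rqle aatkc iubkv dfisg
Hunk 6: at line 2 remove [rqle,aatkc] add [jbnui,qga] -> 7 lines: vxxr jvm zyg jbnui qga iubkv dfisg

Answer: vxxr
jvm
zyg
jbnui
qga
iubkv
dfisg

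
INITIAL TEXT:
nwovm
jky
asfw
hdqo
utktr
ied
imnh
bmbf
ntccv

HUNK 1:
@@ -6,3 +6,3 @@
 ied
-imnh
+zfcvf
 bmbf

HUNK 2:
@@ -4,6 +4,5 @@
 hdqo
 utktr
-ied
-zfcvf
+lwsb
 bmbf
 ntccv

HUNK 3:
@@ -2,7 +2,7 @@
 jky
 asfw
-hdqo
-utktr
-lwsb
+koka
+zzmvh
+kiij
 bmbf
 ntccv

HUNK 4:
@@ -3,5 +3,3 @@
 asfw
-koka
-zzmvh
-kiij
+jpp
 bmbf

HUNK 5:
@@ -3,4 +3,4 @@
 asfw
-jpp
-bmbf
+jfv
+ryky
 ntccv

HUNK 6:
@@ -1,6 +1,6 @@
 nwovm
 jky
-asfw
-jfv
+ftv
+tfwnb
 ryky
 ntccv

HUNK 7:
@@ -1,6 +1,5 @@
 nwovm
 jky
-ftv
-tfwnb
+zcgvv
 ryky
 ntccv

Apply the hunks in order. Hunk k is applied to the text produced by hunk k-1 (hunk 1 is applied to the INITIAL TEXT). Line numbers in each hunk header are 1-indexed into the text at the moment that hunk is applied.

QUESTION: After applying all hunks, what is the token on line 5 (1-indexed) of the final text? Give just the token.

Hunk 1: at line 6 remove [imnh] add [zfcvf] -> 9 lines: nwovm jky asfw hdqo utktr ied zfcvf bmbf ntccv
Hunk 2: at line 4 remove [ied,zfcvf] add [lwsb] -> 8 lines: nwovm jky asfw hdqo utktr lwsb bmbf ntccv
Hunk 3: at line 2 remove [hdqo,utktr,lwsb] add [koka,zzmvh,kiij] -> 8 lines: nwovm jky asfw koka zzmvh kiij bmbf ntccv
Hunk 4: at line 3 remove [koka,zzmvh,kiij] add [jpp] -> 6 lines: nwovm jky asfw jpp bmbf ntccv
Hunk 5: at line 3 remove [jpp,bmbf] add [jfv,ryky] -> 6 lines: nwovm jky asfw jfv ryky ntccv
Hunk 6: at line 1 remove [asfw,jfv] add [ftv,tfwnb] -> 6 lines: nwovm jky ftv tfwnb ryky ntccv
Hunk 7: at line 1 remove [ftv,tfwnb] add [zcgvv] -> 5 lines: nwovm jky zcgvv ryky ntccv
Final line 5: ntccv

Answer: ntccv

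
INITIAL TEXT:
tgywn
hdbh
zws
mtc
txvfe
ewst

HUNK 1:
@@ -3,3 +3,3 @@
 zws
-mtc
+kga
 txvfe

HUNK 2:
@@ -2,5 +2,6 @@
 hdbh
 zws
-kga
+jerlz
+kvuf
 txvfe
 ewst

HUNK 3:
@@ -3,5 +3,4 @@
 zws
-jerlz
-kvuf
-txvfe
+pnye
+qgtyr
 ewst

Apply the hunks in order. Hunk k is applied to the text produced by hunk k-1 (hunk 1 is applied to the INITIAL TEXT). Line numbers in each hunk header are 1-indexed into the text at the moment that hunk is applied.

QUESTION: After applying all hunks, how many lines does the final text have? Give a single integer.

Answer: 6

Derivation:
Hunk 1: at line 3 remove [mtc] add [kga] -> 6 lines: tgywn hdbh zws kga txvfe ewst
Hunk 2: at line 2 remove [kga] add [jerlz,kvuf] -> 7 lines: tgywn hdbh zws jerlz kvuf txvfe ewst
Hunk 3: at line 3 remove [jerlz,kvuf,txvfe] add [pnye,qgtyr] -> 6 lines: tgywn hdbh zws pnye qgtyr ewst
Final line count: 6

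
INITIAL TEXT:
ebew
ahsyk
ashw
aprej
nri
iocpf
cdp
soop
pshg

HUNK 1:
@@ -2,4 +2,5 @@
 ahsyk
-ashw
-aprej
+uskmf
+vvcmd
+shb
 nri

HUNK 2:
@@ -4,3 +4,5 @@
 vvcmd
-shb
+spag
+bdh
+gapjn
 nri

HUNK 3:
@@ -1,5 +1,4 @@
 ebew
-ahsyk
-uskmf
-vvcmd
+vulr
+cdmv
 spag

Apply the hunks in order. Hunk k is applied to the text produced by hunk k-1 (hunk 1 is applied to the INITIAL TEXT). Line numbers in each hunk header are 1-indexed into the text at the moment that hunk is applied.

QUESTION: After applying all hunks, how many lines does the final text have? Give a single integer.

Hunk 1: at line 2 remove [ashw,aprej] add [uskmf,vvcmd,shb] -> 10 lines: ebew ahsyk uskmf vvcmd shb nri iocpf cdp soop pshg
Hunk 2: at line 4 remove [shb] add [spag,bdh,gapjn] -> 12 lines: ebew ahsyk uskmf vvcmd spag bdh gapjn nri iocpf cdp soop pshg
Hunk 3: at line 1 remove [ahsyk,uskmf,vvcmd] add [vulr,cdmv] -> 11 lines: ebew vulr cdmv spag bdh gapjn nri iocpf cdp soop pshg
Final line count: 11

Answer: 11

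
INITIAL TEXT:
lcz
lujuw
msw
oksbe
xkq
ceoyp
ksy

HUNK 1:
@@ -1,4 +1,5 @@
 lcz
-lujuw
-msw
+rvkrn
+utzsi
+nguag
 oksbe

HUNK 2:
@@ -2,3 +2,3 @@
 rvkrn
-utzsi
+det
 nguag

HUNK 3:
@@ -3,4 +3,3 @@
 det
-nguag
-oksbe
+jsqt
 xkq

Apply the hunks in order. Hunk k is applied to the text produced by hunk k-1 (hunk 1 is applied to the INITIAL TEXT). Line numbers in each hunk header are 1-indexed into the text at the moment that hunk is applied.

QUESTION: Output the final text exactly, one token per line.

Answer: lcz
rvkrn
det
jsqt
xkq
ceoyp
ksy

Derivation:
Hunk 1: at line 1 remove [lujuw,msw] add [rvkrn,utzsi,nguag] -> 8 lines: lcz rvkrn utzsi nguag oksbe xkq ceoyp ksy
Hunk 2: at line 2 remove [utzsi] add [det] -> 8 lines: lcz rvkrn det nguag oksbe xkq ceoyp ksy
Hunk 3: at line 3 remove [nguag,oksbe] add [jsqt] -> 7 lines: lcz rvkrn det jsqt xkq ceoyp ksy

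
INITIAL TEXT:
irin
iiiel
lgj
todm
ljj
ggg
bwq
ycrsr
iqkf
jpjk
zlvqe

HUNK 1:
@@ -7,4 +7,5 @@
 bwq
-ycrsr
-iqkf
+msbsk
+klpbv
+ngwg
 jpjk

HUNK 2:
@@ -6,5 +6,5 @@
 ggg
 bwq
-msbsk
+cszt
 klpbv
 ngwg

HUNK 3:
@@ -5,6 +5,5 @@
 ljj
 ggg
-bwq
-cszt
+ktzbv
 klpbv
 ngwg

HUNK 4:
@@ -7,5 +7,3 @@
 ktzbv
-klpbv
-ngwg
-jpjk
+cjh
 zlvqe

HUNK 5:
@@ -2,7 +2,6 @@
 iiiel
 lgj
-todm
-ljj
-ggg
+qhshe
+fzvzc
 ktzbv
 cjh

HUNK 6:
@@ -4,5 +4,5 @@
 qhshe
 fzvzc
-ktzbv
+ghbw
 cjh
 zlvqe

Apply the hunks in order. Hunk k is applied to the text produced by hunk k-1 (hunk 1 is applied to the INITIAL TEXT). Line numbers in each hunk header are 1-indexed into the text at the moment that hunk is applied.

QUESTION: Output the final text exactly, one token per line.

Hunk 1: at line 7 remove [ycrsr,iqkf] add [msbsk,klpbv,ngwg] -> 12 lines: irin iiiel lgj todm ljj ggg bwq msbsk klpbv ngwg jpjk zlvqe
Hunk 2: at line 6 remove [msbsk] add [cszt] -> 12 lines: irin iiiel lgj todm ljj ggg bwq cszt klpbv ngwg jpjk zlvqe
Hunk 3: at line 5 remove [bwq,cszt] add [ktzbv] -> 11 lines: irin iiiel lgj todm ljj ggg ktzbv klpbv ngwg jpjk zlvqe
Hunk 4: at line 7 remove [klpbv,ngwg,jpjk] add [cjh] -> 9 lines: irin iiiel lgj todm ljj ggg ktzbv cjh zlvqe
Hunk 5: at line 2 remove [todm,ljj,ggg] add [qhshe,fzvzc] -> 8 lines: irin iiiel lgj qhshe fzvzc ktzbv cjh zlvqe
Hunk 6: at line 4 remove [ktzbv] add [ghbw] -> 8 lines: irin iiiel lgj qhshe fzvzc ghbw cjh zlvqe

Answer: irin
iiiel
lgj
qhshe
fzvzc
ghbw
cjh
zlvqe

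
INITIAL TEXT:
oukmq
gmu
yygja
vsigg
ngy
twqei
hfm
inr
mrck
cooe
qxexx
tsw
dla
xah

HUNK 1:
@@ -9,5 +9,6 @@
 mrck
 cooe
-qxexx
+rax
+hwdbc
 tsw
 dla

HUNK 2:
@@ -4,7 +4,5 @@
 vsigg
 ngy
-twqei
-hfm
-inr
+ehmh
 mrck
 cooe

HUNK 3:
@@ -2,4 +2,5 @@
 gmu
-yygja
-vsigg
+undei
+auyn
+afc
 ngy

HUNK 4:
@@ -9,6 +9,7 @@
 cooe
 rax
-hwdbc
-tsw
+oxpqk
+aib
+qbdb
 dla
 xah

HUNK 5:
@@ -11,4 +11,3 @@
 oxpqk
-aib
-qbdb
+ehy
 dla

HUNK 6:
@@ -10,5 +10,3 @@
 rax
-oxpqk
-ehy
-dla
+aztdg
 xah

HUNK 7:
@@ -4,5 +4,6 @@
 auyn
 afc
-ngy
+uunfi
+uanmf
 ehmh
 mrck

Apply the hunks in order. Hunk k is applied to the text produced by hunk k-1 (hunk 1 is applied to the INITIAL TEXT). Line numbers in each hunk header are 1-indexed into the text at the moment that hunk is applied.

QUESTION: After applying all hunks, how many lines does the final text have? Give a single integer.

Answer: 13

Derivation:
Hunk 1: at line 9 remove [qxexx] add [rax,hwdbc] -> 15 lines: oukmq gmu yygja vsigg ngy twqei hfm inr mrck cooe rax hwdbc tsw dla xah
Hunk 2: at line 4 remove [twqei,hfm,inr] add [ehmh] -> 13 lines: oukmq gmu yygja vsigg ngy ehmh mrck cooe rax hwdbc tsw dla xah
Hunk 3: at line 2 remove [yygja,vsigg] add [undei,auyn,afc] -> 14 lines: oukmq gmu undei auyn afc ngy ehmh mrck cooe rax hwdbc tsw dla xah
Hunk 4: at line 9 remove [hwdbc,tsw] add [oxpqk,aib,qbdb] -> 15 lines: oukmq gmu undei auyn afc ngy ehmh mrck cooe rax oxpqk aib qbdb dla xah
Hunk 5: at line 11 remove [aib,qbdb] add [ehy] -> 14 lines: oukmq gmu undei auyn afc ngy ehmh mrck cooe rax oxpqk ehy dla xah
Hunk 6: at line 10 remove [oxpqk,ehy,dla] add [aztdg] -> 12 lines: oukmq gmu undei auyn afc ngy ehmh mrck cooe rax aztdg xah
Hunk 7: at line 4 remove [ngy] add [uunfi,uanmf] -> 13 lines: oukmq gmu undei auyn afc uunfi uanmf ehmh mrck cooe rax aztdg xah
Final line count: 13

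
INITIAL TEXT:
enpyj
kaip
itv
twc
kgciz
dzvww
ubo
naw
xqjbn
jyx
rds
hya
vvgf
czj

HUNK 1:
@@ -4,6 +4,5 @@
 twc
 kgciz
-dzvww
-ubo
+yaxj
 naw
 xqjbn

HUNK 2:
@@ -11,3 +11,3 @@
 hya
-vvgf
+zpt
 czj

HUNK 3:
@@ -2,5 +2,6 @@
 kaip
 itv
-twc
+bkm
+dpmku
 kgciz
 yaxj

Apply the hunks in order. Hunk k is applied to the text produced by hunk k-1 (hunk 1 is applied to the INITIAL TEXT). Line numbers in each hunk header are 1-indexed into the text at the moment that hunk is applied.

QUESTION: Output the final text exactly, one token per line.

Hunk 1: at line 4 remove [dzvww,ubo] add [yaxj] -> 13 lines: enpyj kaip itv twc kgciz yaxj naw xqjbn jyx rds hya vvgf czj
Hunk 2: at line 11 remove [vvgf] add [zpt] -> 13 lines: enpyj kaip itv twc kgciz yaxj naw xqjbn jyx rds hya zpt czj
Hunk 3: at line 2 remove [twc] add [bkm,dpmku] -> 14 lines: enpyj kaip itv bkm dpmku kgciz yaxj naw xqjbn jyx rds hya zpt czj

Answer: enpyj
kaip
itv
bkm
dpmku
kgciz
yaxj
naw
xqjbn
jyx
rds
hya
zpt
czj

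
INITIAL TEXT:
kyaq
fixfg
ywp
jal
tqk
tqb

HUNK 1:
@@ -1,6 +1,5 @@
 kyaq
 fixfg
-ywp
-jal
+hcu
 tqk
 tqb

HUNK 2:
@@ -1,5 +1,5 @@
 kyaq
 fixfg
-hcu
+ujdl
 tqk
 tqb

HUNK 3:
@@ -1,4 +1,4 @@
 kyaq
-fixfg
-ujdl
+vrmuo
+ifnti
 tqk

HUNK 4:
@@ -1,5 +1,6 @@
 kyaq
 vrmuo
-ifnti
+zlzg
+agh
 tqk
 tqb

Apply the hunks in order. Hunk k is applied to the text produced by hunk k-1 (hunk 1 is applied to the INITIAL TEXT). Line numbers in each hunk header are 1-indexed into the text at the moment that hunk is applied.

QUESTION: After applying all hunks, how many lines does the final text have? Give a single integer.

Hunk 1: at line 1 remove [ywp,jal] add [hcu] -> 5 lines: kyaq fixfg hcu tqk tqb
Hunk 2: at line 1 remove [hcu] add [ujdl] -> 5 lines: kyaq fixfg ujdl tqk tqb
Hunk 3: at line 1 remove [fixfg,ujdl] add [vrmuo,ifnti] -> 5 lines: kyaq vrmuo ifnti tqk tqb
Hunk 4: at line 1 remove [ifnti] add [zlzg,agh] -> 6 lines: kyaq vrmuo zlzg agh tqk tqb
Final line count: 6

Answer: 6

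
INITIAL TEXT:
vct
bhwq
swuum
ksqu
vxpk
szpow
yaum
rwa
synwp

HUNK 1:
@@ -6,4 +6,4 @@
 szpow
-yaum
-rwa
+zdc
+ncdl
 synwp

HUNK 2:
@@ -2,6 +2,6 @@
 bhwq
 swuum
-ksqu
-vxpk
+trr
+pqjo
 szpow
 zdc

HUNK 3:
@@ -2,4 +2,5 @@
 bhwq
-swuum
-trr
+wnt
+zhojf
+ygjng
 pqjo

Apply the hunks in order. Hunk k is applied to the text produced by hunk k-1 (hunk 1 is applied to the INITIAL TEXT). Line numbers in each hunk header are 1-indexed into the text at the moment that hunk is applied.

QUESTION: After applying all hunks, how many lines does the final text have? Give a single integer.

Answer: 10

Derivation:
Hunk 1: at line 6 remove [yaum,rwa] add [zdc,ncdl] -> 9 lines: vct bhwq swuum ksqu vxpk szpow zdc ncdl synwp
Hunk 2: at line 2 remove [ksqu,vxpk] add [trr,pqjo] -> 9 lines: vct bhwq swuum trr pqjo szpow zdc ncdl synwp
Hunk 3: at line 2 remove [swuum,trr] add [wnt,zhojf,ygjng] -> 10 lines: vct bhwq wnt zhojf ygjng pqjo szpow zdc ncdl synwp
Final line count: 10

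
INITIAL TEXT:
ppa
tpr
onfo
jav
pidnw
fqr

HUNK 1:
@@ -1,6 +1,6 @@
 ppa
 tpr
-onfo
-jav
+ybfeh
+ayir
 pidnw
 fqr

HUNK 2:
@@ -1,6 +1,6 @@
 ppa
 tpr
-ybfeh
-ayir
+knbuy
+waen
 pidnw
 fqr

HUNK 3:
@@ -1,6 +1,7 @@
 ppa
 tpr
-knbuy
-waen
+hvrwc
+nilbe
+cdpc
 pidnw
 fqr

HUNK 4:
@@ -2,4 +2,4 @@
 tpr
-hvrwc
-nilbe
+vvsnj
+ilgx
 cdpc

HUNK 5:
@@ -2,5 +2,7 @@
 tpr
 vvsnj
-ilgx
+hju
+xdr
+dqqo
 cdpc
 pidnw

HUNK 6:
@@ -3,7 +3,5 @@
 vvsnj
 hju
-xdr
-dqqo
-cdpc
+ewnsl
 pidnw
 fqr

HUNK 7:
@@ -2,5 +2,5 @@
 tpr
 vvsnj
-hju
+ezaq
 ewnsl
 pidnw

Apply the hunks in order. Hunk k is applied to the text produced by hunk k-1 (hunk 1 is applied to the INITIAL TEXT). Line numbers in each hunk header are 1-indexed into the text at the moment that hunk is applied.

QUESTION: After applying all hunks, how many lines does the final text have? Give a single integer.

Answer: 7

Derivation:
Hunk 1: at line 1 remove [onfo,jav] add [ybfeh,ayir] -> 6 lines: ppa tpr ybfeh ayir pidnw fqr
Hunk 2: at line 1 remove [ybfeh,ayir] add [knbuy,waen] -> 6 lines: ppa tpr knbuy waen pidnw fqr
Hunk 3: at line 1 remove [knbuy,waen] add [hvrwc,nilbe,cdpc] -> 7 lines: ppa tpr hvrwc nilbe cdpc pidnw fqr
Hunk 4: at line 2 remove [hvrwc,nilbe] add [vvsnj,ilgx] -> 7 lines: ppa tpr vvsnj ilgx cdpc pidnw fqr
Hunk 5: at line 2 remove [ilgx] add [hju,xdr,dqqo] -> 9 lines: ppa tpr vvsnj hju xdr dqqo cdpc pidnw fqr
Hunk 6: at line 3 remove [xdr,dqqo,cdpc] add [ewnsl] -> 7 lines: ppa tpr vvsnj hju ewnsl pidnw fqr
Hunk 7: at line 2 remove [hju] add [ezaq] -> 7 lines: ppa tpr vvsnj ezaq ewnsl pidnw fqr
Final line count: 7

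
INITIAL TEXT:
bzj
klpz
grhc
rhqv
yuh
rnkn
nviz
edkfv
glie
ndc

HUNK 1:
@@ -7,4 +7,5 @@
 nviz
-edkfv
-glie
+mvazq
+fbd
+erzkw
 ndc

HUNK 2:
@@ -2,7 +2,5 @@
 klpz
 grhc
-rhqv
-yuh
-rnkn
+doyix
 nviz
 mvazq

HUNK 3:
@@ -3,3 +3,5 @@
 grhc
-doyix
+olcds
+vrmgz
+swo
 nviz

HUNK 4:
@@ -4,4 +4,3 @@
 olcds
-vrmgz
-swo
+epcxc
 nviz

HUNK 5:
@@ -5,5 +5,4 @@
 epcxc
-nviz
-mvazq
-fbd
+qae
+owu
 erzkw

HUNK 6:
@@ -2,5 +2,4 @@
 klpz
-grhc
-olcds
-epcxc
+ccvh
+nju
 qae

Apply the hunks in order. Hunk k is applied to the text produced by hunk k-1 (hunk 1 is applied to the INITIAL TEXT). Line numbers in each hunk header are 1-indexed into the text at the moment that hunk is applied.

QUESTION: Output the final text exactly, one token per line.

Hunk 1: at line 7 remove [edkfv,glie] add [mvazq,fbd,erzkw] -> 11 lines: bzj klpz grhc rhqv yuh rnkn nviz mvazq fbd erzkw ndc
Hunk 2: at line 2 remove [rhqv,yuh,rnkn] add [doyix] -> 9 lines: bzj klpz grhc doyix nviz mvazq fbd erzkw ndc
Hunk 3: at line 3 remove [doyix] add [olcds,vrmgz,swo] -> 11 lines: bzj klpz grhc olcds vrmgz swo nviz mvazq fbd erzkw ndc
Hunk 4: at line 4 remove [vrmgz,swo] add [epcxc] -> 10 lines: bzj klpz grhc olcds epcxc nviz mvazq fbd erzkw ndc
Hunk 5: at line 5 remove [nviz,mvazq,fbd] add [qae,owu] -> 9 lines: bzj klpz grhc olcds epcxc qae owu erzkw ndc
Hunk 6: at line 2 remove [grhc,olcds,epcxc] add [ccvh,nju] -> 8 lines: bzj klpz ccvh nju qae owu erzkw ndc

Answer: bzj
klpz
ccvh
nju
qae
owu
erzkw
ndc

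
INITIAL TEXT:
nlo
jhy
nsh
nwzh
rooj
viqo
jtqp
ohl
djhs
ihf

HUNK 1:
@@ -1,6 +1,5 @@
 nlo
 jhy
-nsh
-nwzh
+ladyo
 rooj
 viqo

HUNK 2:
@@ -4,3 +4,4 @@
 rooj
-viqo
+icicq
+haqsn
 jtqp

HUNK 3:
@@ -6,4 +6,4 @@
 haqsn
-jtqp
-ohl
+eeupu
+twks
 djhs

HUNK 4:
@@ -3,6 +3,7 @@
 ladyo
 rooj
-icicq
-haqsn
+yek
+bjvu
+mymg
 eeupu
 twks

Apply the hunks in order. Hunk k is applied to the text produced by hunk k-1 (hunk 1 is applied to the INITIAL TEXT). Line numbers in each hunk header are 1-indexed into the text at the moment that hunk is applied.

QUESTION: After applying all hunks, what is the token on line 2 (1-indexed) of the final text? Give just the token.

Answer: jhy

Derivation:
Hunk 1: at line 1 remove [nsh,nwzh] add [ladyo] -> 9 lines: nlo jhy ladyo rooj viqo jtqp ohl djhs ihf
Hunk 2: at line 4 remove [viqo] add [icicq,haqsn] -> 10 lines: nlo jhy ladyo rooj icicq haqsn jtqp ohl djhs ihf
Hunk 3: at line 6 remove [jtqp,ohl] add [eeupu,twks] -> 10 lines: nlo jhy ladyo rooj icicq haqsn eeupu twks djhs ihf
Hunk 4: at line 3 remove [icicq,haqsn] add [yek,bjvu,mymg] -> 11 lines: nlo jhy ladyo rooj yek bjvu mymg eeupu twks djhs ihf
Final line 2: jhy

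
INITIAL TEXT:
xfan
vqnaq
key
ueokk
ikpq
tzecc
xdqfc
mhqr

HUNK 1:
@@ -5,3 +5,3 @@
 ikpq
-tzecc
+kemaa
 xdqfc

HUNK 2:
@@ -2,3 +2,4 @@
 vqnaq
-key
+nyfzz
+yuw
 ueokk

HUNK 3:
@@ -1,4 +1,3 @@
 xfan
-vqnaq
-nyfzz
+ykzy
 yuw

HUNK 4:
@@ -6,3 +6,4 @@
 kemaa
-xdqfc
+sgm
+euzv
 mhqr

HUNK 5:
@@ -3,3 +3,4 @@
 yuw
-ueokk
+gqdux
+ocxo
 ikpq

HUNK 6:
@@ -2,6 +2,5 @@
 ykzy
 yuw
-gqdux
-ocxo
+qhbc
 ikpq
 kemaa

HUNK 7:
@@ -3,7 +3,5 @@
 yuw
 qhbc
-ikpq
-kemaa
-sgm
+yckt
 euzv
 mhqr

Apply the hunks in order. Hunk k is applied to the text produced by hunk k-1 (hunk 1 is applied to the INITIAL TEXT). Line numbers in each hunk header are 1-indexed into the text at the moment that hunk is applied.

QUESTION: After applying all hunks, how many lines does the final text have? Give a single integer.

Hunk 1: at line 5 remove [tzecc] add [kemaa] -> 8 lines: xfan vqnaq key ueokk ikpq kemaa xdqfc mhqr
Hunk 2: at line 2 remove [key] add [nyfzz,yuw] -> 9 lines: xfan vqnaq nyfzz yuw ueokk ikpq kemaa xdqfc mhqr
Hunk 3: at line 1 remove [vqnaq,nyfzz] add [ykzy] -> 8 lines: xfan ykzy yuw ueokk ikpq kemaa xdqfc mhqr
Hunk 4: at line 6 remove [xdqfc] add [sgm,euzv] -> 9 lines: xfan ykzy yuw ueokk ikpq kemaa sgm euzv mhqr
Hunk 5: at line 3 remove [ueokk] add [gqdux,ocxo] -> 10 lines: xfan ykzy yuw gqdux ocxo ikpq kemaa sgm euzv mhqr
Hunk 6: at line 2 remove [gqdux,ocxo] add [qhbc] -> 9 lines: xfan ykzy yuw qhbc ikpq kemaa sgm euzv mhqr
Hunk 7: at line 3 remove [ikpq,kemaa,sgm] add [yckt] -> 7 lines: xfan ykzy yuw qhbc yckt euzv mhqr
Final line count: 7

Answer: 7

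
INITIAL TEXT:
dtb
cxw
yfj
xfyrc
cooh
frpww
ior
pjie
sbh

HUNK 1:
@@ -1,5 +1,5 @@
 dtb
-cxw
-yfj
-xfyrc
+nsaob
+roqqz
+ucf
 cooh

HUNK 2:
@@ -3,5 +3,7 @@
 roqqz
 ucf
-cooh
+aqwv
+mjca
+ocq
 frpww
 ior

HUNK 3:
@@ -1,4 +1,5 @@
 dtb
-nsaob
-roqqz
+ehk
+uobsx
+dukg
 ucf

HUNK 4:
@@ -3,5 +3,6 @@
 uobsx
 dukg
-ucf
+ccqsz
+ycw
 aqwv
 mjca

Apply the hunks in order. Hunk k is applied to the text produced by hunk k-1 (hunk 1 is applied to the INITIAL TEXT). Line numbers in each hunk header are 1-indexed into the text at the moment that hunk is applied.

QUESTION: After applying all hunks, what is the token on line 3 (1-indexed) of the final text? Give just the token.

Answer: uobsx

Derivation:
Hunk 1: at line 1 remove [cxw,yfj,xfyrc] add [nsaob,roqqz,ucf] -> 9 lines: dtb nsaob roqqz ucf cooh frpww ior pjie sbh
Hunk 2: at line 3 remove [cooh] add [aqwv,mjca,ocq] -> 11 lines: dtb nsaob roqqz ucf aqwv mjca ocq frpww ior pjie sbh
Hunk 3: at line 1 remove [nsaob,roqqz] add [ehk,uobsx,dukg] -> 12 lines: dtb ehk uobsx dukg ucf aqwv mjca ocq frpww ior pjie sbh
Hunk 4: at line 3 remove [ucf] add [ccqsz,ycw] -> 13 lines: dtb ehk uobsx dukg ccqsz ycw aqwv mjca ocq frpww ior pjie sbh
Final line 3: uobsx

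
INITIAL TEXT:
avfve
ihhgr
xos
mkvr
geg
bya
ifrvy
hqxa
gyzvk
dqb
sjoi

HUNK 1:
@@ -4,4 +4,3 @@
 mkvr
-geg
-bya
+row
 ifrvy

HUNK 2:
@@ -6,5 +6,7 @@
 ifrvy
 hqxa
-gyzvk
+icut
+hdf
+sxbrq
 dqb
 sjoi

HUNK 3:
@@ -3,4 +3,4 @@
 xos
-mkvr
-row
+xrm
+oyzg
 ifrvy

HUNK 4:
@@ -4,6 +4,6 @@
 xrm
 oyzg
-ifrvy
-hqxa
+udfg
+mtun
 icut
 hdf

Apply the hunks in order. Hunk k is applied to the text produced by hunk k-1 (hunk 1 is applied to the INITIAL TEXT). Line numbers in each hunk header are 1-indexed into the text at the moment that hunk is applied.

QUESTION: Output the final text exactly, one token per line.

Hunk 1: at line 4 remove [geg,bya] add [row] -> 10 lines: avfve ihhgr xos mkvr row ifrvy hqxa gyzvk dqb sjoi
Hunk 2: at line 6 remove [gyzvk] add [icut,hdf,sxbrq] -> 12 lines: avfve ihhgr xos mkvr row ifrvy hqxa icut hdf sxbrq dqb sjoi
Hunk 3: at line 3 remove [mkvr,row] add [xrm,oyzg] -> 12 lines: avfve ihhgr xos xrm oyzg ifrvy hqxa icut hdf sxbrq dqb sjoi
Hunk 4: at line 4 remove [ifrvy,hqxa] add [udfg,mtun] -> 12 lines: avfve ihhgr xos xrm oyzg udfg mtun icut hdf sxbrq dqb sjoi

Answer: avfve
ihhgr
xos
xrm
oyzg
udfg
mtun
icut
hdf
sxbrq
dqb
sjoi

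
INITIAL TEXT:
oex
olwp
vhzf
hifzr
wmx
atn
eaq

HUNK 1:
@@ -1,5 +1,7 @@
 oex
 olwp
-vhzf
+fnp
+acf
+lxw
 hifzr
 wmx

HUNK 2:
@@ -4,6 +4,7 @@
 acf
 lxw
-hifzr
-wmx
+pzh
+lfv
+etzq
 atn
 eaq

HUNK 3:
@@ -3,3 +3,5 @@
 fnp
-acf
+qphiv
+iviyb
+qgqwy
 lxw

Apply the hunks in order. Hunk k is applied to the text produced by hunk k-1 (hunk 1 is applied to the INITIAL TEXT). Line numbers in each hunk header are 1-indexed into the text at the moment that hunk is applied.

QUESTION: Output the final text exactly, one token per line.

Answer: oex
olwp
fnp
qphiv
iviyb
qgqwy
lxw
pzh
lfv
etzq
atn
eaq

Derivation:
Hunk 1: at line 1 remove [vhzf] add [fnp,acf,lxw] -> 9 lines: oex olwp fnp acf lxw hifzr wmx atn eaq
Hunk 2: at line 4 remove [hifzr,wmx] add [pzh,lfv,etzq] -> 10 lines: oex olwp fnp acf lxw pzh lfv etzq atn eaq
Hunk 3: at line 3 remove [acf] add [qphiv,iviyb,qgqwy] -> 12 lines: oex olwp fnp qphiv iviyb qgqwy lxw pzh lfv etzq atn eaq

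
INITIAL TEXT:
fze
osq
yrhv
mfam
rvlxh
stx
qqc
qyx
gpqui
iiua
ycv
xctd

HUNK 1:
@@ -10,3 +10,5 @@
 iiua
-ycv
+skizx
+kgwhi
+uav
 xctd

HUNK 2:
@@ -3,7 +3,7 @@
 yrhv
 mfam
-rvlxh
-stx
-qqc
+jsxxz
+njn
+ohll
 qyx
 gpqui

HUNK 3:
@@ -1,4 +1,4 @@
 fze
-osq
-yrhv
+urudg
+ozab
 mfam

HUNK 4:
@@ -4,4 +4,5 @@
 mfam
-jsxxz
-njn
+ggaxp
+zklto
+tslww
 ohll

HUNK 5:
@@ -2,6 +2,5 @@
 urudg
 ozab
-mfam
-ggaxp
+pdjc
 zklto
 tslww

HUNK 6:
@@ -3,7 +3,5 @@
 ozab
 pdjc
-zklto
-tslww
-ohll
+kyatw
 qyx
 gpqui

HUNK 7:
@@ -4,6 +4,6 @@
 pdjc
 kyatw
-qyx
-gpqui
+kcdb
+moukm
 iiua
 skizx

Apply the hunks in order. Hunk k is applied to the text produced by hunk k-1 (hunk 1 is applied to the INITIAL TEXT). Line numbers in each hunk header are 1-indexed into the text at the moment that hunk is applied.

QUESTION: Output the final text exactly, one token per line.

Hunk 1: at line 10 remove [ycv] add [skizx,kgwhi,uav] -> 14 lines: fze osq yrhv mfam rvlxh stx qqc qyx gpqui iiua skizx kgwhi uav xctd
Hunk 2: at line 3 remove [rvlxh,stx,qqc] add [jsxxz,njn,ohll] -> 14 lines: fze osq yrhv mfam jsxxz njn ohll qyx gpqui iiua skizx kgwhi uav xctd
Hunk 3: at line 1 remove [osq,yrhv] add [urudg,ozab] -> 14 lines: fze urudg ozab mfam jsxxz njn ohll qyx gpqui iiua skizx kgwhi uav xctd
Hunk 4: at line 4 remove [jsxxz,njn] add [ggaxp,zklto,tslww] -> 15 lines: fze urudg ozab mfam ggaxp zklto tslww ohll qyx gpqui iiua skizx kgwhi uav xctd
Hunk 5: at line 2 remove [mfam,ggaxp] add [pdjc] -> 14 lines: fze urudg ozab pdjc zklto tslww ohll qyx gpqui iiua skizx kgwhi uav xctd
Hunk 6: at line 3 remove [zklto,tslww,ohll] add [kyatw] -> 12 lines: fze urudg ozab pdjc kyatw qyx gpqui iiua skizx kgwhi uav xctd
Hunk 7: at line 4 remove [qyx,gpqui] add [kcdb,moukm] -> 12 lines: fze urudg ozab pdjc kyatw kcdb moukm iiua skizx kgwhi uav xctd

Answer: fze
urudg
ozab
pdjc
kyatw
kcdb
moukm
iiua
skizx
kgwhi
uav
xctd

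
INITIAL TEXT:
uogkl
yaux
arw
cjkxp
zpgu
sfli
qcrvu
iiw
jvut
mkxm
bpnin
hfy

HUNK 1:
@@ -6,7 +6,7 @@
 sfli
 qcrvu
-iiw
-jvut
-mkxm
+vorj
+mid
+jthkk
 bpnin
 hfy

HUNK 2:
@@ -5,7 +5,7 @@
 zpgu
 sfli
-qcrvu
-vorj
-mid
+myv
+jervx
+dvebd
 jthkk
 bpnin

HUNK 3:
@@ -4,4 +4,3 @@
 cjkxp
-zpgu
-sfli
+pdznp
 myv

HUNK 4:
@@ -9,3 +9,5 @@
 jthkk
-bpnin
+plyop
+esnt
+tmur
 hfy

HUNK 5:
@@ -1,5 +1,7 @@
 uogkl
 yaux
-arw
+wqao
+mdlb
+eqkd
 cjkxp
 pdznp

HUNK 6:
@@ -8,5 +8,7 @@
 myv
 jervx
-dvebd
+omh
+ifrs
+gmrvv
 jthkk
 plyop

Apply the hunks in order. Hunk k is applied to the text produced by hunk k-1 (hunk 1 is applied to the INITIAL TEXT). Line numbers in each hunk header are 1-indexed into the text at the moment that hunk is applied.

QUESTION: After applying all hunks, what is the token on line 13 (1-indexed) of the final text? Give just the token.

Hunk 1: at line 6 remove [iiw,jvut,mkxm] add [vorj,mid,jthkk] -> 12 lines: uogkl yaux arw cjkxp zpgu sfli qcrvu vorj mid jthkk bpnin hfy
Hunk 2: at line 5 remove [qcrvu,vorj,mid] add [myv,jervx,dvebd] -> 12 lines: uogkl yaux arw cjkxp zpgu sfli myv jervx dvebd jthkk bpnin hfy
Hunk 3: at line 4 remove [zpgu,sfli] add [pdznp] -> 11 lines: uogkl yaux arw cjkxp pdznp myv jervx dvebd jthkk bpnin hfy
Hunk 4: at line 9 remove [bpnin] add [plyop,esnt,tmur] -> 13 lines: uogkl yaux arw cjkxp pdznp myv jervx dvebd jthkk plyop esnt tmur hfy
Hunk 5: at line 1 remove [arw] add [wqao,mdlb,eqkd] -> 15 lines: uogkl yaux wqao mdlb eqkd cjkxp pdznp myv jervx dvebd jthkk plyop esnt tmur hfy
Hunk 6: at line 8 remove [dvebd] add [omh,ifrs,gmrvv] -> 17 lines: uogkl yaux wqao mdlb eqkd cjkxp pdznp myv jervx omh ifrs gmrvv jthkk plyop esnt tmur hfy
Final line 13: jthkk

Answer: jthkk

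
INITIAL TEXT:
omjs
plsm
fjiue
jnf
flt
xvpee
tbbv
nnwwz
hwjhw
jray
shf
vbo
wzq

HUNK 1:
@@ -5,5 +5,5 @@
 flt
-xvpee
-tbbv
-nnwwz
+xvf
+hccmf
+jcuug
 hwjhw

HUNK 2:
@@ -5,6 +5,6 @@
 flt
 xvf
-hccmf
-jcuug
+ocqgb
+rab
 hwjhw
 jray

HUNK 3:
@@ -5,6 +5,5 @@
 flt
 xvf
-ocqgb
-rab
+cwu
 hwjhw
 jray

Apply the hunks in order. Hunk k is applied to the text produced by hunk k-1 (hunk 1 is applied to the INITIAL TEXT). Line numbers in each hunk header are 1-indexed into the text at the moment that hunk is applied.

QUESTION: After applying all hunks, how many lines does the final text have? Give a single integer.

Answer: 12

Derivation:
Hunk 1: at line 5 remove [xvpee,tbbv,nnwwz] add [xvf,hccmf,jcuug] -> 13 lines: omjs plsm fjiue jnf flt xvf hccmf jcuug hwjhw jray shf vbo wzq
Hunk 2: at line 5 remove [hccmf,jcuug] add [ocqgb,rab] -> 13 lines: omjs plsm fjiue jnf flt xvf ocqgb rab hwjhw jray shf vbo wzq
Hunk 3: at line 5 remove [ocqgb,rab] add [cwu] -> 12 lines: omjs plsm fjiue jnf flt xvf cwu hwjhw jray shf vbo wzq
Final line count: 12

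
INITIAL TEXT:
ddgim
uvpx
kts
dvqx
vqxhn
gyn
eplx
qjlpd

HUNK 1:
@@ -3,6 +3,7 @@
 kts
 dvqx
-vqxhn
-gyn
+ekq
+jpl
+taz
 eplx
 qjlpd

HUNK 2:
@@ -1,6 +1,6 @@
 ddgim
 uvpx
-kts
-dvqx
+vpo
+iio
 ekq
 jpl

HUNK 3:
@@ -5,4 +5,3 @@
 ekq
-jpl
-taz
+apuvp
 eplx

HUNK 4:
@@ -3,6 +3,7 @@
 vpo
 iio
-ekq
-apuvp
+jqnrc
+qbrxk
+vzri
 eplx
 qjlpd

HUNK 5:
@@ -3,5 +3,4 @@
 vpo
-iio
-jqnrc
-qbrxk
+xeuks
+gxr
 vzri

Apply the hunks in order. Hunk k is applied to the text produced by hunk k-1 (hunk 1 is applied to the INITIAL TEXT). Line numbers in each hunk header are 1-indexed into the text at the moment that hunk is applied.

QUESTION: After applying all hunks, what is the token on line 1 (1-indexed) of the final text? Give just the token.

Hunk 1: at line 3 remove [vqxhn,gyn] add [ekq,jpl,taz] -> 9 lines: ddgim uvpx kts dvqx ekq jpl taz eplx qjlpd
Hunk 2: at line 1 remove [kts,dvqx] add [vpo,iio] -> 9 lines: ddgim uvpx vpo iio ekq jpl taz eplx qjlpd
Hunk 3: at line 5 remove [jpl,taz] add [apuvp] -> 8 lines: ddgim uvpx vpo iio ekq apuvp eplx qjlpd
Hunk 4: at line 3 remove [ekq,apuvp] add [jqnrc,qbrxk,vzri] -> 9 lines: ddgim uvpx vpo iio jqnrc qbrxk vzri eplx qjlpd
Hunk 5: at line 3 remove [iio,jqnrc,qbrxk] add [xeuks,gxr] -> 8 lines: ddgim uvpx vpo xeuks gxr vzri eplx qjlpd
Final line 1: ddgim

Answer: ddgim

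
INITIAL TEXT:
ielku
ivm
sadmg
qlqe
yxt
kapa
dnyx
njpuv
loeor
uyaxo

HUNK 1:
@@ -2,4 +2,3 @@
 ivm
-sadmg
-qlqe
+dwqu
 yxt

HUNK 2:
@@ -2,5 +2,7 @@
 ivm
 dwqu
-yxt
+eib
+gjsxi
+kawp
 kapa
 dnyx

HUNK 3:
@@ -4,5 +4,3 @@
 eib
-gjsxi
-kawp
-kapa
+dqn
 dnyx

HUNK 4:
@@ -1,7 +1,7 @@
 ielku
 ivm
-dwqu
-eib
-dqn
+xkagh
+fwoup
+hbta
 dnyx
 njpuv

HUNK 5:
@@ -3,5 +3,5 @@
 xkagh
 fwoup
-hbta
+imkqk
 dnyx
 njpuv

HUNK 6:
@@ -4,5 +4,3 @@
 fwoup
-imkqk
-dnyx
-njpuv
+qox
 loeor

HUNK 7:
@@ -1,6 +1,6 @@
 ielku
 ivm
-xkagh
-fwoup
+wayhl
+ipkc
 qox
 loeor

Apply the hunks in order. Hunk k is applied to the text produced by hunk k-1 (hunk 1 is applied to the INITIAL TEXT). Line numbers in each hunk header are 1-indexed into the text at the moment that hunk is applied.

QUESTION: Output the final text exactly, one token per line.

Hunk 1: at line 2 remove [sadmg,qlqe] add [dwqu] -> 9 lines: ielku ivm dwqu yxt kapa dnyx njpuv loeor uyaxo
Hunk 2: at line 2 remove [yxt] add [eib,gjsxi,kawp] -> 11 lines: ielku ivm dwqu eib gjsxi kawp kapa dnyx njpuv loeor uyaxo
Hunk 3: at line 4 remove [gjsxi,kawp,kapa] add [dqn] -> 9 lines: ielku ivm dwqu eib dqn dnyx njpuv loeor uyaxo
Hunk 4: at line 1 remove [dwqu,eib,dqn] add [xkagh,fwoup,hbta] -> 9 lines: ielku ivm xkagh fwoup hbta dnyx njpuv loeor uyaxo
Hunk 5: at line 3 remove [hbta] add [imkqk] -> 9 lines: ielku ivm xkagh fwoup imkqk dnyx njpuv loeor uyaxo
Hunk 6: at line 4 remove [imkqk,dnyx,njpuv] add [qox] -> 7 lines: ielku ivm xkagh fwoup qox loeor uyaxo
Hunk 7: at line 1 remove [xkagh,fwoup] add [wayhl,ipkc] -> 7 lines: ielku ivm wayhl ipkc qox loeor uyaxo

Answer: ielku
ivm
wayhl
ipkc
qox
loeor
uyaxo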